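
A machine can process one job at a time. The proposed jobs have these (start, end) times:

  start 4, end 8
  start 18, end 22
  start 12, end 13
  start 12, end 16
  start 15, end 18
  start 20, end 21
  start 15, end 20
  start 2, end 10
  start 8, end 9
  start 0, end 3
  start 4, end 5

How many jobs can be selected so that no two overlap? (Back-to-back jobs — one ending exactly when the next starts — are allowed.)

Sorted by end: (0,3)  (4,5)  (4,8)  (8,9)  (2,10)  (12,13)  (12,16)  (15,18)  (15,20)  (20,21)  (18,22)
take (0,3); take (4,5); skip (4,8); take (8,9); take (12,13); take (15,18); take (20,21); skip (18,22).
Selected 6 jobs.

6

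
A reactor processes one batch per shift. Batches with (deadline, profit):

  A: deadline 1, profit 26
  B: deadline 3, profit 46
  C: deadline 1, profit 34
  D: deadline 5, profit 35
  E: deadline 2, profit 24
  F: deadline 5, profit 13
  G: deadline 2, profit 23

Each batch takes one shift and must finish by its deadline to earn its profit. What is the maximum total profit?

Sort by profit descending; place each in the latest free slot ≤ its deadline.
Profit order: B=46 D=35 C=34 A=26 E=24 G=23 F=13
Assign: B→slot 3, D→slot 5, C→slot 1, A skipped, E→slot 2, G skipped, F→slot 4.
Slots: [1:C] [2:E] [3:B] [4:F] [5:D]
Profit = 34 + 24 + 46 + 13 + 35 = 152

152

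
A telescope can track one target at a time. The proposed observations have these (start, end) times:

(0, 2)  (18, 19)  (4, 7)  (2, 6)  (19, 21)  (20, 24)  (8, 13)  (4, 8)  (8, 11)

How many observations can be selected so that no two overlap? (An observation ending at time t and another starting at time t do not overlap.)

Greedy by earliest finish: after sorting by end time, pick each interval compatible with the last pick.
Sorted by end: (0,2)  (2,6)  (4,7)  (4,8)  (8,11)  (8,13)  (18,19)  (19,21)  (20,24)
take (0,2); take (2,6); skip (4,7); take (8,11); skip (8,13); take (18,19); take (19,21); skip (20,24).
Selected 5 observations.

5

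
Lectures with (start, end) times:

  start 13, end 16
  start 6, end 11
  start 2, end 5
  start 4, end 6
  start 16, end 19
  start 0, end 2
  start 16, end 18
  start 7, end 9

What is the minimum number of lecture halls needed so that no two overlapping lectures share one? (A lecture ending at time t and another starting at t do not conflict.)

2

Count concurrent intervals with a sweep; the peak is the room count.
Events (time:±→running): 0:+→1 2:-→0 2:+→1 4:+→2 … peak 2.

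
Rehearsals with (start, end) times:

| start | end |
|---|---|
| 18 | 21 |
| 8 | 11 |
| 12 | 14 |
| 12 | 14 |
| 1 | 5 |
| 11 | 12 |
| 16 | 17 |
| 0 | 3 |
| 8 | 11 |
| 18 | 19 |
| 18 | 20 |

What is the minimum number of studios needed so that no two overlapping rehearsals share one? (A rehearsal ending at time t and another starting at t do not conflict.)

Count concurrent intervals with a sweep; the peak is the room count.
Events (time:±→running): 0:+→1 1:+→2 3:-→1 5:-→0 8:+→1 8:+→2 11:-→1 11:-→0 11:+→1 12:-→0 12:+→1 12:+→2 14:-→1 14:-→0 16:+→1 17:-→0 18:+→1 18:+→2 18:+→3 … peak 3.

3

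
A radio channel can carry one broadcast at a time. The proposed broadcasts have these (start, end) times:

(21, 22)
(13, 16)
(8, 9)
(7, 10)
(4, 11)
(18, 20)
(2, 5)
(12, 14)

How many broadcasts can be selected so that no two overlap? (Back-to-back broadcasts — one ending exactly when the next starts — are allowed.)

5

Sorted by end: (2,5)  (8,9)  (7,10)  (4,11)  (12,14)  (13,16)  (18,20)  (21,22)
take (2,5); take (8,9); take (12,14); take (18,20); take (21,22).
Selected 5 broadcasts.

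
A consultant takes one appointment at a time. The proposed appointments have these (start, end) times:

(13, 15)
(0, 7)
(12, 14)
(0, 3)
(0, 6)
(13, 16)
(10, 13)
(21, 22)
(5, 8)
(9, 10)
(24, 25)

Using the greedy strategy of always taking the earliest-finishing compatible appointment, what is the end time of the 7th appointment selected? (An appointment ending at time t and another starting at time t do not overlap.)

Greedy by earliest finish: after sorting by end time, pick each interval compatible with the last pick.
By end time: (0,3), (0,6), (0,7), (5,8), (9,10), (10,13), (12,14), (13,15), (13,16), (21,22), (24,25).
Pick (0,3); next start ≥ 3 → (5,8); next start ≥ 8 → (9,10); next start ≥ 10 → (10,13); next start ≥ 13 → (13,15); next start ≥ 15 → (21,22); next start ≥ 22 → (24,25).
Selected: (0,3) (5,8) (9,10) (10,13) (13,15) (21,22) (24,25)

25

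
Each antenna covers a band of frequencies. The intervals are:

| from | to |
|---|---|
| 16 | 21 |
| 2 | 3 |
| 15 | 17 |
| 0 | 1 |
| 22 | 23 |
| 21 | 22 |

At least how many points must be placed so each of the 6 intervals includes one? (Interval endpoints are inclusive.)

4

Sort by right endpoint; whenever an interval is uncovered, place a point at its right end.
By right end: [0,1]  [2,3]  [15,17]  [16,21]  [21,22]  [22,23]
[0,1] uncovered → point at 1; [2,3] uncovered → point at 3; [15,17] uncovered → point at 17; [21,22] uncovered → point at 22.
Points: 1, 3, 17, 22 (4 total).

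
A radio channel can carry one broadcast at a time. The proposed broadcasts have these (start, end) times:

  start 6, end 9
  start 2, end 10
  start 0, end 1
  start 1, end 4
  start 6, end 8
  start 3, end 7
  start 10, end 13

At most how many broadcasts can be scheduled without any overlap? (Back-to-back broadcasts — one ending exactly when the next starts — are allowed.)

4

Order by finish time; keep every interval that doesn't clash with the previous kept one.
Sorted by end: (0,1)  (1,4)  (3,7)  (6,8)  (6,9)  (2,10)  (10,13)
take (0,1); take (1,4); skip (3,7); take (6,8); take (10,13).
Selected 4 broadcasts.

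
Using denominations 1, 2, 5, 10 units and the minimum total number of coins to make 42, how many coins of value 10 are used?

4

42 − 4×10→2 − 1×2→0
Count of 10: 4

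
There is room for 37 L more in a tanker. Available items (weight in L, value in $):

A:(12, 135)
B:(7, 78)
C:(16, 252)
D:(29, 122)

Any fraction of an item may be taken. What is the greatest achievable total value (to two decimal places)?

473.41

Order: C (252/16=15.75) > A (135/12=11.25) > B (78/7=11.14) > D (122/29=4.21)
Fill: take C (16 @ 252) → take A (12 @ 135) → take B (7 @ 78) → take 2/29 of D → 8.41; 37/37 used.
Total value = 473.41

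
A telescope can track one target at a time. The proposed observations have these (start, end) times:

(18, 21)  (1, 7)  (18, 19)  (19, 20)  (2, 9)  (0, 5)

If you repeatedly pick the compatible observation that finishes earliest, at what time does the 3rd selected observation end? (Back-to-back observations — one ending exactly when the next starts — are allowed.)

Greedy by earliest finish: after sorting by end time, pick each interval compatible with the last pick.
By end time: (0,5), (1,7), (2,9), (18,19), (19,20), (18,21).
Pick (0,5); next start ≥ 5 → (18,19); next start ≥ 19 → (19,20).
Selected: (0,5) (18,19) (19,20)

20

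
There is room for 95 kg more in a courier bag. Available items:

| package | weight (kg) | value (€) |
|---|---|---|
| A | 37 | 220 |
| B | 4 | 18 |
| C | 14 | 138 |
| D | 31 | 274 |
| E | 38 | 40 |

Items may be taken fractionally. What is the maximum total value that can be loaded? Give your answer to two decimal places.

659.47

Greedy by value/weight ratio, highest first.
Order: C (138/14=9.86) > D (274/31=8.84) > A (220/37=5.95) > B (18/4=4.50) > E (40/38=1.05)
Fill: take C (14 @ 138) → take D (31 @ 274) → take A (37 @ 220) → take B (4 @ 18) → take 9/38 of E → 9.47; 95/95 used.
Total value = 659.47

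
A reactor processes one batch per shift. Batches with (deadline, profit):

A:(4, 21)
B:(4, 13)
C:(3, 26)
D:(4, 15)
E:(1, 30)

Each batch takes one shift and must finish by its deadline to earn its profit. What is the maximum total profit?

Take jobs in profit order; each goes to the latest open slot no later than its deadline.
Profit order: E=30 C=26 A=21 D=15 B=13
Assign: E→slot 1, C→slot 3, A→slot 4, D→slot 2, B skipped.
Slots: [1:E] [2:D] [3:C] [4:A]
Profit = 30 + 15 + 26 + 21 = 92

92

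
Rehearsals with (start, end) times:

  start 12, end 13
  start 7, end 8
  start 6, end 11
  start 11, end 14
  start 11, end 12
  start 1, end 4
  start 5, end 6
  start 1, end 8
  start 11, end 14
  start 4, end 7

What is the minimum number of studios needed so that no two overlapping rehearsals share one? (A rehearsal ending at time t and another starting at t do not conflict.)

Count concurrent intervals with a sweep; the peak is the room count.
starts: [1, 1, 4, 5, 6, 7, 11, 11, 11, 12]
ends:   [4, 6, 7, 8, 8, 11, 12, 13, 14, 14]
s1→1 s1→2 e4→1 s4→2 s5→3  — peak 3.

3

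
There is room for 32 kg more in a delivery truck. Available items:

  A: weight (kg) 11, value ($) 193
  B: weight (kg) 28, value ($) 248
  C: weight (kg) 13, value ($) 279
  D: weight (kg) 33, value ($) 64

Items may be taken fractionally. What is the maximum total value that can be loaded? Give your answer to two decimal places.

Order: C (279/13=21.46) > A (193/11=17.55) > B (248/28=8.86) > D (64/33=1.94)
Fill: take C (13 @ 279) → take A (11 @ 193) → take 8/28 of B → 70.86; 32/32 used.
Total value = 542.86

542.86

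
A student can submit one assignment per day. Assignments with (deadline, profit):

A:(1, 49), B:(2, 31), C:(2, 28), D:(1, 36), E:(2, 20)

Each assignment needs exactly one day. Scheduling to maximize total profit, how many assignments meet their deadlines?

Take jobs in profit order; each goes to the latest open slot no later than its deadline.
Profit order: A=49 D=36 B=31 C=28 E=20
Assign: A→slot 1, D skipped, B→slot 2, C skipped, E skipped.
Slots: [1:A] [2:B]
2 of 5 scheduled.

2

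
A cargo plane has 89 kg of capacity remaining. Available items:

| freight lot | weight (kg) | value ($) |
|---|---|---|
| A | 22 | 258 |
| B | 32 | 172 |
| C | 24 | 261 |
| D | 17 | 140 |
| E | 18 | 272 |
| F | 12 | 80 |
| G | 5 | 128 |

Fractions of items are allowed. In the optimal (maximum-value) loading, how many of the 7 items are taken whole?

Order: G (128/5=25.60) > E (272/18=15.11) > A (258/22=11.73) > C (261/24=10.88) > D (140/17=8.24) > F (80/12=6.67) > B (172/32=5.38)
Fill: take G (5 @ 128) → take E (18 @ 272) → take A (22 @ 258) → take C (24 @ 261) → take D (17 @ 140) → take 3/12 of F → 20.00; 89/89 used.
5 item(s) taken whole; one partial (take 3/12 of F).

5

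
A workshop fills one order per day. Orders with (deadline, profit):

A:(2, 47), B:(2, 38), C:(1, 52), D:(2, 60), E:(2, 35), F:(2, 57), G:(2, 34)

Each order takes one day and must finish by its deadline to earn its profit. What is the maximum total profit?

117

Take jobs in profit order; each goes to the latest open slot no later than its deadline.
Profit order: D=60 F=57 C=52 A=47 B=38 E=35 G=34
Assign: D→slot 2, F→slot 1, C skipped, A skipped, B skipped, E skipped, G skipped.
Slots: [1:F] [2:D]
Profit = 57 + 60 = 117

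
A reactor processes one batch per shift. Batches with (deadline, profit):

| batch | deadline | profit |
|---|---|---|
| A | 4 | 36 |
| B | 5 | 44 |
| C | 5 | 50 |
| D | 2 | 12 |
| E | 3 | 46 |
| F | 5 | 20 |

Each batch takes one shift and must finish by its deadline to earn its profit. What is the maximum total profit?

Take jobs in profit order; each goes to the latest open slot no later than its deadline.
By profit: C(d5,50), E(d3,46), B(d5,44), A(d4,36), F(d5,20), D(d2,12)
C→slot 5; E→slot 3; B→slot 4; A→slot 2; F→slot 1; D skipped.
Profit = 20 + 36 + 46 + 44 + 50 = 196

196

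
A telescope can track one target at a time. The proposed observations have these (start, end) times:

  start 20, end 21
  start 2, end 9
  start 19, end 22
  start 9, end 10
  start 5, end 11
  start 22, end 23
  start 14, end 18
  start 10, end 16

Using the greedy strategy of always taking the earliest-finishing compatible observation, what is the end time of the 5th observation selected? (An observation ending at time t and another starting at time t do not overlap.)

23

By end time: (2,9), (9,10), (5,11), (10,16), (14,18), (20,21), (19,22), (22,23).
Pick (2,9); next start ≥ 9 → (9,10); next start ≥ 10 → (10,16); next start ≥ 16 → (20,21); next start ≥ 21 → (22,23).
Selected: (2,9) (9,10) (10,16) (20,21) (22,23)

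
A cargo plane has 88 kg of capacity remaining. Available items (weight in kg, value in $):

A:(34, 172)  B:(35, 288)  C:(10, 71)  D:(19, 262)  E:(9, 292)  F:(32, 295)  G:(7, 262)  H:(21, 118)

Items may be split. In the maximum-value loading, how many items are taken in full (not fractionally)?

4

Sort by value per unit weight and fill in that order.
Ratios (sorted): G 37.43, E 32.44, D 13.79, F 9.22, B 8.23, C 7.10, H 5.62, A 5.06
take G (7 @ 262); take E (9 @ 292); take D (19 @ 262); take F (32 @ 295); take 21/35 of B → 172.80. Capacity used 88/88.
4 item(s) taken whole; one partial (take 21/35 of B).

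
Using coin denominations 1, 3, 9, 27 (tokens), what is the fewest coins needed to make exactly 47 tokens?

Greedy: take as many of the largest coin as possible, then repeat with the remainder.
47 − 1×27→20 − 2×9→2 − 2×1→0
Total coins = 1 + 2 + 2 = 5

5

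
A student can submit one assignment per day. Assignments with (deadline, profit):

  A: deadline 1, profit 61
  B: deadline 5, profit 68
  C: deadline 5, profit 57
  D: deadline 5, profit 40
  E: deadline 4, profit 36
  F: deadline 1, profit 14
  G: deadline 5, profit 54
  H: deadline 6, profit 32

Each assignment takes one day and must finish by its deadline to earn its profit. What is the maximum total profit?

312

Take jobs in profit order; each goes to the latest open slot no later than its deadline.
By profit: B(d5,68), A(d1,61), C(d5,57), G(d5,54), D(d5,40), E(d4,36), H(d6,32), F(d1,14)
B→slot 5; A→slot 1; C→slot 4; G→slot 3; D→slot 2; E skipped; H→slot 6; F skipped.
Profit = 61 + 40 + 54 + 57 + 68 + 32 = 312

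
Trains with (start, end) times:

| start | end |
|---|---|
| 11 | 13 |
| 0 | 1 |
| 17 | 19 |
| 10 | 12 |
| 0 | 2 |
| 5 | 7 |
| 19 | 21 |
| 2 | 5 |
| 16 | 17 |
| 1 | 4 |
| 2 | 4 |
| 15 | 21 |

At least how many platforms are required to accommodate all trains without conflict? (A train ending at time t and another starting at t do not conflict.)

3

Events (time:±→running): 0:+→1 0:+→2 1:-→1 1:+→2 2:-→1 2:+→2 2:+→3 … peak 3.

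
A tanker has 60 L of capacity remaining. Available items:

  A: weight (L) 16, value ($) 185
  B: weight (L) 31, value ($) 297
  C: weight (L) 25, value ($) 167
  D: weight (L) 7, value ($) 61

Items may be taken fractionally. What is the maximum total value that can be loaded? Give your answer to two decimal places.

Ratios (sorted): A 11.56, B 9.58, D 8.71, C 6.68
take A (16 @ 185); take B (31 @ 297); take D (7 @ 61); take 6/25 of C → 40.08. Capacity used 60/60.
Total value = 583.08

583.08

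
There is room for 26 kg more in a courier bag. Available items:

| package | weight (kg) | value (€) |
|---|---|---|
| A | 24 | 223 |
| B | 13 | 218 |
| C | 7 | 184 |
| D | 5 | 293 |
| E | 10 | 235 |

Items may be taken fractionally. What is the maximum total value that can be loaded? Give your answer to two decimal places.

779.08

Order: D (293/5=58.60) > C (184/7=26.29) > E (235/10=23.50) > B (218/13=16.77) > A (223/24=9.29)
Fill: take D (5 @ 293) → take C (7 @ 184) → take E (10 @ 235) → take 4/13 of B → 67.08; 26/26 used.
Total value = 779.08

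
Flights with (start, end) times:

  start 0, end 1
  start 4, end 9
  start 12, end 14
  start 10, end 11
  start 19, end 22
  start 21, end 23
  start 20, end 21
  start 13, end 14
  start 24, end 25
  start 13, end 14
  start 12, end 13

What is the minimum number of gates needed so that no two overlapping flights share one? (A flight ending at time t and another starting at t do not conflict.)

3

Events (time:±→running): 0:+→1 1:-→0 4:+→1 9:-→0 10:+→1 11:-→0 12:+→1 12:+→2 13:-→1 13:+→2 13:+→3 … peak 3.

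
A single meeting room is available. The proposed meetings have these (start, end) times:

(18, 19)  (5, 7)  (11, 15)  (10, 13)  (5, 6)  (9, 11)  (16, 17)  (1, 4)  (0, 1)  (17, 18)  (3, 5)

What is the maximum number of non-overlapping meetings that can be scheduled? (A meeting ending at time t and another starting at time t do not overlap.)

Sorted by end: (0,1)  (1,4)  (3,5)  (5,6)  (5,7)  (9,11)  (10,13)  (11,15)  (16,17)  (17,18)  (18,19)
take (0,1); take (1,4); take (5,6); take (9,11); take (11,15); take (16,17); take (17,18); take (18,19).
Selected 8 meetings.

8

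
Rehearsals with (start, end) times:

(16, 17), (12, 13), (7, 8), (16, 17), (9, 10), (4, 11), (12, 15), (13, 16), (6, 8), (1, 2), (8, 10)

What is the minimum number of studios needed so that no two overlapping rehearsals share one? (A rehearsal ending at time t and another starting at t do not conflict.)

Count concurrent intervals with a sweep; the peak is the room count.
starts: [1, 4, 6, 7, 8, 9, 12, 12, 13, 16, 16]
ends:   [2, 8, 8, 10, 10, 11, 13, 15, 16, 17, 17]
s1→1 e2→0 s4→1 s6→2 s7→3  — peak 3.

3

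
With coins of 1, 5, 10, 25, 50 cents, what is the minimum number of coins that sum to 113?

Use the largest denomination that fits, subtract, and repeat.
113 = 2×50 + 1×10 + 3×1
Total coins = 2 + 1 + 3 = 6

6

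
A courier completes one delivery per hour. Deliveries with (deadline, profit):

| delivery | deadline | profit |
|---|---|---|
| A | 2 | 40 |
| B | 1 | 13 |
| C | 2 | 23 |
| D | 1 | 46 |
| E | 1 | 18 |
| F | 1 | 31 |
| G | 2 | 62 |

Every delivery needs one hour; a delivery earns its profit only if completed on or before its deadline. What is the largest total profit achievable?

Sort by profit descending; place each in the latest free slot ≤ its deadline.
Profit order: G=62 D=46 A=40 F=31 C=23 E=18 B=13
Assign: G→slot 2, D→slot 1, A skipped, F skipped, C skipped, E skipped, B skipped.
Slots: [1:D] [2:G]
Profit = 46 + 62 = 108

108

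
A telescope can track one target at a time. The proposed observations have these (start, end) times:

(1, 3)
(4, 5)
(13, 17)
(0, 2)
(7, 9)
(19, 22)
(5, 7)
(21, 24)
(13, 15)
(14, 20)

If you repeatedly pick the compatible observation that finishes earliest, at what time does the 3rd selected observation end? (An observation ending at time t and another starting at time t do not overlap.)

Sorted by end: (0,2)  (1,3)  (4,5)  (5,7)  (7,9)  (13,15)  (13,17)  (14,20)  (19,22)  (21,24)
take (0,2); take (4,5); take (5,7); take (7,9); take (13,15); skip (14,20); take (19,22); skip (21,24).
Selected: (0,2) (4,5) (5,7) (7,9) (13,15) (19,22)

7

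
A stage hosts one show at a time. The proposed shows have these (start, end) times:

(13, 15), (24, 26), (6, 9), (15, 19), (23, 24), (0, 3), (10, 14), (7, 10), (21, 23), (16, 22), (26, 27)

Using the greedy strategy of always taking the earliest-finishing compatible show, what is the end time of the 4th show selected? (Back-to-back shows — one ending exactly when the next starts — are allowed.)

19

Sort by end time and greedily take each interval whose start is ≥ the last chosen end.
Sorted by end: (0,3)  (6,9)  (7,10)  (10,14)  (13,15)  (15,19)  (16,22)  (21,23)  (23,24)  (24,26)  (26,27)
take (0,3); take (6,9); take (10,14); take (15,19); skip (16,22); take (21,23); take (23,24); take (24,26); take (26,27).
Selected: (0,3) (6,9) (10,14) (15,19) (21,23) (23,24) (24,26) (26,27)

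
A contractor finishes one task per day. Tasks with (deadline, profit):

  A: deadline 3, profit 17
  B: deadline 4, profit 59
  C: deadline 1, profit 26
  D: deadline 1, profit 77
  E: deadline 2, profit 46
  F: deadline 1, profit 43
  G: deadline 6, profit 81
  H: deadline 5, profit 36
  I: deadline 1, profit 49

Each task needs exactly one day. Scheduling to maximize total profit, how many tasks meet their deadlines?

Take jobs in profit order; each goes to the latest open slot no later than its deadline.
Profit order: G=81 D=77 B=59 I=49 E=46 F=43 H=36 C=26 A=17
Assign: G→slot 6, D→slot 1, B→slot 4, I skipped, E→slot 2, F skipped, H→slot 5, C skipped, A→slot 3.
Slots: [1:D] [2:E] [3:A] [4:B] [5:H] [6:G]
6 of 9 scheduled.

6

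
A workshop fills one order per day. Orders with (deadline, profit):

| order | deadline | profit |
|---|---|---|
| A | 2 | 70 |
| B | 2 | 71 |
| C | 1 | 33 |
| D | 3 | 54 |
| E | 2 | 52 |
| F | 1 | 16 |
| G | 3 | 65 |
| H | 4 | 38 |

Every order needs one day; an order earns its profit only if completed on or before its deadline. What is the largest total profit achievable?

244

Sort by profit descending; place each in the latest free slot ≤ its deadline.
Profit order: B=71 A=70 G=65 D=54 E=52 H=38 C=33 F=16
Assign: B→slot 2, A→slot 1, G→slot 3, D skipped, E skipped, H→slot 4, C skipped, F skipped.
Slots: [1:A] [2:B] [3:G] [4:H]
Profit = 70 + 71 + 65 + 38 = 244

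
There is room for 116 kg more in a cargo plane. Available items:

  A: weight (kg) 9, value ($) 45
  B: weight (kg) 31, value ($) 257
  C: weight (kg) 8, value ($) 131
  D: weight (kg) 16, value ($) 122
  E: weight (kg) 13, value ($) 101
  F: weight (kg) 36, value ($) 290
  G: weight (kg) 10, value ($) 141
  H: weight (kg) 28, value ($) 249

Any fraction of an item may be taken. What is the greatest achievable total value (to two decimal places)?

1091.31

Order: C (131/8=16.38) > G (141/10=14.10) > H (249/28=8.89) > B (257/31=8.29) > F (290/36=8.06) > E (101/13=7.77) > D (122/16=7.62) > A (45/9=5.00)
Fill: take C (8 @ 131) → take G (10 @ 141) → take H (28 @ 249) → take B (31 @ 257) → take F (36 @ 290) → take 3/13 of E → 23.31; 116/116 used.
Total value = 1091.31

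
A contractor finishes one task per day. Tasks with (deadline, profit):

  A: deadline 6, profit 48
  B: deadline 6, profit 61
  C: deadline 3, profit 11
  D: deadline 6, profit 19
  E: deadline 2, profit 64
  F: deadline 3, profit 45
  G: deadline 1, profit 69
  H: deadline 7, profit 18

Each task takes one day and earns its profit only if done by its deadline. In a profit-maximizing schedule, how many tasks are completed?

Sort by profit descending; place each in the latest free slot ≤ its deadline.
By profit: G(d1,69), E(d2,64), B(d6,61), A(d6,48), F(d3,45), D(d6,19), H(d7,18), C(d3,11)
G→slot 1; E→slot 2; B→slot 6; A→slot 5; F→slot 3; D→slot 4; H→slot 7; C skipped.
7 of 8 scheduled.

7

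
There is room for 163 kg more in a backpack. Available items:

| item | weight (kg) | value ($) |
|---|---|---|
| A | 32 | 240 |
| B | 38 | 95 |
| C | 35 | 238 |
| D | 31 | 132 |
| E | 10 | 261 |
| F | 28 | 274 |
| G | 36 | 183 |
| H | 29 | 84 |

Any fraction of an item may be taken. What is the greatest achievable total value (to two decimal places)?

1289.68

Greedy by value/weight ratio, highest first.
Order: E (261/10=26.10) > F (274/28=9.79) > A (240/32=7.50) > C (238/35=6.80) > G (183/36=5.08) > D (132/31=4.26) > H (84/29=2.90) > B (95/38=2.50)
Fill: take E (10 @ 261) → take F (28 @ 274) → take A (32 @ 240) → take C (35 @ 238) → take G (36 @ 183) → take 22/31 of D → 93.68; 163/163 used.
Total value = 1289.68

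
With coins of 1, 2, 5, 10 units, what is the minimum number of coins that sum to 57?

7

Use the largest denomination that fits, subtract, and repeat.
57 = 5×10 + 1×5 + 1×2
Total coins = 5 + 1 + 1 = 7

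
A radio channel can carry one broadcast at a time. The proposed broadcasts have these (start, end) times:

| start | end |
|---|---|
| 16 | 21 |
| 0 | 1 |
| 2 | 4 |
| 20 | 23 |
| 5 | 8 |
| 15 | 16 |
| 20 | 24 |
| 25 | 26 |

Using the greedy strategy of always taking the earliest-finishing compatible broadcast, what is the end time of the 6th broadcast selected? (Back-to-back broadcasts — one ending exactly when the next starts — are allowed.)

26

Sort by end time and greedily take each interval whose start is ≥ the last chosen end.
Sorted by end: (0,1)  (2,4)  (5,8)  (15,16)  (16,21)  (20,23)  (20,24)  (25,26)
take (0,1); take (2,4); take (5,8); take (15,16); take (16,21); take (25,26).
Selected: (0,1) (2,4) (5,8) (15,16) (16,21) (25,26)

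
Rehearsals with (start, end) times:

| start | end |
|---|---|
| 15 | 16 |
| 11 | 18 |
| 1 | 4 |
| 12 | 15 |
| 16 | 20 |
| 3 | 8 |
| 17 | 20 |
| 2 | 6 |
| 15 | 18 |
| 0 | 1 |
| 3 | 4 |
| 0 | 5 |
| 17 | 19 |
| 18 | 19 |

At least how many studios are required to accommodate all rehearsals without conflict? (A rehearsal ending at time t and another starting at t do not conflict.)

5

starts: [0, 0, 1, 2, 3, 3, 11, 12, 15, 15, 16, 17, 17, 18]
ends:   [1, 4, 4, 5, 6, 8, 15, 16, 18, 18, 19, 19, 20, 20]
s0→1 s0→2 e1→1 s1→2 s2→3 s3→4 s3→5  — peak 5.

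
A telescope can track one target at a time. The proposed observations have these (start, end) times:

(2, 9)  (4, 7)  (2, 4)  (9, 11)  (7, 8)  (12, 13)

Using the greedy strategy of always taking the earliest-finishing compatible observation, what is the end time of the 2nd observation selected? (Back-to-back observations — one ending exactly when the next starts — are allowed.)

7

Sort by end time and greedily take each interval whose start is ≥ the last chosen end.
Sorted by end: (2,4)  (4,7)  (7,8)  (2,9)  (9,11)  (12,13)
take (2,4); take (4,7); take (7,8); take (9,11); take (12,13).
Selected: (2,4) (4,7) (7,8) (9,11) (12,13)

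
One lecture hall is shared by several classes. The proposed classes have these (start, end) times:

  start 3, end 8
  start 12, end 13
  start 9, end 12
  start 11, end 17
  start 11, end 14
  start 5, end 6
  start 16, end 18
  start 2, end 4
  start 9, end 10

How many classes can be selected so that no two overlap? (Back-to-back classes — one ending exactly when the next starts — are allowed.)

5

Order by finish time; keep every interval that doesn't clash with the previous kept one.
Sorted by end: (2,4)  (5,6)  (3,8)  (9,10)  (9,12)  (12,13)  (11,14)  (11,17)  (16,18)
take (2,4); take (5,6); take (9,10); take (12,13); skip (11,17); take (16,18).
Selected 5 classes.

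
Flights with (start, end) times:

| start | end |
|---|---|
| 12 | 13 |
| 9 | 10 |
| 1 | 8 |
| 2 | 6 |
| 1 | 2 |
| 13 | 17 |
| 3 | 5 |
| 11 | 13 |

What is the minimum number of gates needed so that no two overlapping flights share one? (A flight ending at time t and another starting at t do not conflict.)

The answer is the maximum number of intervals overlapping at any instant.
starts: [1, 1, 2, 3, 9, 11, 12, 13]
ends:   [2, 5, 6, 8, 10, 13, 13, 17]
s1→1 s1→2 e2→1 s2→2 s3→3  — peak 3.

3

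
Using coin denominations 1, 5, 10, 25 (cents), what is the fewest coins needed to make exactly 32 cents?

32 = 1×25 + 1×5 + 2×1
Total coins = 1 + 1 + 2 = 4

4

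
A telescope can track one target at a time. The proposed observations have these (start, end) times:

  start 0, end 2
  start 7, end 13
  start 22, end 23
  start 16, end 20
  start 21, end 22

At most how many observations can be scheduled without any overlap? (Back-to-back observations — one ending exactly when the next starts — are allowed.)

Greedy by earliest finish: after sorting by end time, pick each interval compatible with the last pick.
By end time: (0,2), (7,13), (16,20), (21,22), (22,23).
Pick (0,2); next start ≥ 2 → (7,13); next start ≥ 13 → (16,20); next start ≥ 20 → (21,22); next start ≥ 22 → (22,23).
Selected 5 observations.

5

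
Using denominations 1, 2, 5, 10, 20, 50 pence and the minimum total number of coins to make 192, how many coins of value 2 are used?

192 = 3×50 + 2×20 + 1×2
Count of 2: 1

1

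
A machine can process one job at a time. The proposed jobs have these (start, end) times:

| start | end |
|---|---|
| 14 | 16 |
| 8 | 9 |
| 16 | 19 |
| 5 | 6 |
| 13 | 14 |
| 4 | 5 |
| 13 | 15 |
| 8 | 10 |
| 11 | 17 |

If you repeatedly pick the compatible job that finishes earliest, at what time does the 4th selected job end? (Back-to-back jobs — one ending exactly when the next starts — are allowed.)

Order by finish time; keep every interval that doesn't clash with the previous kept one.
By end time: (4,5), (5,6), (8,9), (8,10), (13,14), (13,15), (14,16), (11,17), (16,19).
Pick (4,5); next start ≥ 5 → (5,6); next start ≥ 6 → (8,9); next start ≥ 9 → (13,14); next start ≥ 14 → (14,16); next start ≥ 16 → (16,19).
Selected: (4,5) (5,6) (8,9) (13,14) (14,16) (16,19)

14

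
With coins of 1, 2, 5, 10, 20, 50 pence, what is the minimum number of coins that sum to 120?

3

Greedy: take as many of the largest coin as possible, then repeat with the remainder.
120 − 2×50→20 − 1×20→0
Total coins = 2 + 1 = 3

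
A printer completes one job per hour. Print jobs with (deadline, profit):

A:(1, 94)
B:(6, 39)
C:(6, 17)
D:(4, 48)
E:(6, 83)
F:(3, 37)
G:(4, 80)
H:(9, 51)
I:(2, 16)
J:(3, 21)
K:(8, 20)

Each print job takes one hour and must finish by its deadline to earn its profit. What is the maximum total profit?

452

Take jobs in profit order; each goes to the latest open slot no later than its deadline.
Profit order: A=94 E=83 G=80 H=51 D=48 B=39 F=37 J=21 K=20 C=17 I=16
Assign: A→slot 1, E→slot 6, G→slot 4, H→slot 9, D→slot 3, B→slot 5, F→slot 2, J skipped, K→slot 8, C skipped, I skipped.
Slots: [1:A] [2:F] [3:D] [4:G] [5:B] [6:E] [8:K] [9:H]
Profit = 94 + 37 + 48 + 80 + 39 + 83 + 20 + 51 = 452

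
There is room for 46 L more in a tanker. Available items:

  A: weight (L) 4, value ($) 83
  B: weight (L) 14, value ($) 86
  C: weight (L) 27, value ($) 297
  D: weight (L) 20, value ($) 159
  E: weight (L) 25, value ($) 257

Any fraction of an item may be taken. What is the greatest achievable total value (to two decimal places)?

Greedy by value/weight ratio, highest first.
Ratios (sorted): A 20.75, C 11.00, E 10.28, D 7.95, B 6.14
take A (4 @ 83); take C (27 @ 297); take 15/25 of E → 154.20. Capacity used 46/46.
Total value = 534.20

534.20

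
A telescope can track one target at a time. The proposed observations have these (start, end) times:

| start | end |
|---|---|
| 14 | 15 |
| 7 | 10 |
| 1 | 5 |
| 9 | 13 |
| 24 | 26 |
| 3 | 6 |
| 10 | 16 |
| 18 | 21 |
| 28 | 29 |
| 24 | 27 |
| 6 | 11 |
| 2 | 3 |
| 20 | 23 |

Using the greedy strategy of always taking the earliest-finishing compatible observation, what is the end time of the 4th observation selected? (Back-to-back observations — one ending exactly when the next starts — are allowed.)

15

By end time: (2,3), (1,5), (3,6), (7,10), (6,11), (9,13), (14,15), (10,16), (18,21), (20,23), (24,26), (24,27), (28,29).
Pick (2,3); next start ≥ 3 → (3,6); next start ≥ 6 → (7,10); next start ≥ 10 → (14,15); next start ≥ 15 → (18,21); next start ≥ 21 → (24,26); next start ≥ 26 → (28,29).
Selected: (2,3) (3,6) (7,10) (14,15) (18,21) (24,26) (28,29)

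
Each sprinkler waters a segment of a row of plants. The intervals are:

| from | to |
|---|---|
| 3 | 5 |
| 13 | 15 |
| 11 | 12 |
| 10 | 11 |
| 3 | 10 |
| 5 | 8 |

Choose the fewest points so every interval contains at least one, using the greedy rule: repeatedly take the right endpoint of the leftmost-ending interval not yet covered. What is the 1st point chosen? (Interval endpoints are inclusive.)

5

Sorted: [3,5] [5,8] [3,10] [10,11] [11,12] [13,15]
{[3,5],[5,8],[3,10]} hit by 5; {[10,11],[11,12]} hit by 11; {[13,15]} hit by 15.
Points: 5, 11, 15 (3 total).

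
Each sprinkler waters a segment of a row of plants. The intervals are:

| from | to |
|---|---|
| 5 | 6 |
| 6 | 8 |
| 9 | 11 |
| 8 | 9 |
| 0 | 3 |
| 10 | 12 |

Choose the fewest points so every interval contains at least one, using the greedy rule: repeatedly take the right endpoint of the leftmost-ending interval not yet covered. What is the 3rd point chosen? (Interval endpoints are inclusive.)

Sort by right endpoint; whenever an interval is uncovered, place a point at its right end.
By right end: [0,3]  [5,6]  [6,8]  [8,9]  [9,11]  [10,12]
[0,3] uncovered → point at 3; [5,6] uncovered → point at 6; [8,9] uncovered → point at 9; [10,12] uncovered → point at 12.
Points: 3, 6, 9, 12 (4 total).

9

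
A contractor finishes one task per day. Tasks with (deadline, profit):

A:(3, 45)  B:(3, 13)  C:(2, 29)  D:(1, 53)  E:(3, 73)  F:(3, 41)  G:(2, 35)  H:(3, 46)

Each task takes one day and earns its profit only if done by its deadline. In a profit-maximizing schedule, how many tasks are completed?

3

Sort by profit descending; place each in the latest free slot ≤ its deadline.
By profit: E(d3,73), D(d1,53), H(d3,46), A(d3,45), F(d3,41), G(d2,35), C(d2,29), B(d3,13)
E→slot 3; D→slot 1; H→slot 2; A skipped; F skipped; G skipped; C skipped; B skipped.
3 of 8 scheduled.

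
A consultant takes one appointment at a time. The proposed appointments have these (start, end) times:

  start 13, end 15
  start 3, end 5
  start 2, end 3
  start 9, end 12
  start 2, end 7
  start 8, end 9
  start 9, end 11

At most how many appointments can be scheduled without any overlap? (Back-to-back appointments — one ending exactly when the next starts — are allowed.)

Sorted by end: (2,3)  (3,5)  (2,7)  (8,9)  (9,11)  (9,12)  (13,15)
take (2,3); take (3,5); take (8,9); take (9,11); skip (9,12); take (13,15).
Selected 5 appointments.

5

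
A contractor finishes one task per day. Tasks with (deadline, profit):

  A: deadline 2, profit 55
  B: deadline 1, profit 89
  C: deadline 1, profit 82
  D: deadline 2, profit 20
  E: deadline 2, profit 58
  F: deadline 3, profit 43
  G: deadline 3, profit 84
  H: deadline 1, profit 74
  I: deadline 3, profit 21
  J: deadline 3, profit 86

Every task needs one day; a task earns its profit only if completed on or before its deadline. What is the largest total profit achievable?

259

Take jobs in profit order; each goes to the latest open slot no later than its deadline.
Profit order: B=89 J=86 G=84 C=82 H=74 E=58 A=55 F=43 I=21 D=20
Assign: B→slot 1, J→slot 3, G→slot 2, C skipped, H skipped, E skipped, A skipped, F skipped, I skipped, D skipped.
Slots: [1:B] [2:G] [3:J]
Profit = 89 + 84 + 86 = 259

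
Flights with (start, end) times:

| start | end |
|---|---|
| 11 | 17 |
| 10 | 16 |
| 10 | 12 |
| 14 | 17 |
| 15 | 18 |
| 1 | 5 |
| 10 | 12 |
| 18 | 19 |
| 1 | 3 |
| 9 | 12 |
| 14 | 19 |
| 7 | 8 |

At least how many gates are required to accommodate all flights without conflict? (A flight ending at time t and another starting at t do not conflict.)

The answer is the maximum number of intervals overlapping at any instant.
starts: [1, 1, 7, 9, 10, 10, 10, 11, 14, 14, 15, 18]
ends:   [3, 5, 8, 12, 12, 12, 16, 17, 17, 18, 19, 19]
s1→1 s1→2 e3→1 e5→0 s7→1 e8→0 s9→1 s10→2 s10→3 s10→4 s11→5  — peak 5.

5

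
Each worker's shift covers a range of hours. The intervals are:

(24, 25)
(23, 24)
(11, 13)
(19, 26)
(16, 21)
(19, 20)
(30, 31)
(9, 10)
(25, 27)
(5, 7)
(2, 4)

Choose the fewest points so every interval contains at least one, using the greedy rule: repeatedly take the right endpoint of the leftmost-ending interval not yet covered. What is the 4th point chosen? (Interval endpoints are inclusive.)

13

By right end: [2,4]  [5,7]  [9,10]  [11,13]  [19,20]  [16,21]  [23,24]  [24,25]  [19,26]  [25,27]  [30,31]
[2,4] uncovered → point at 4; [5,7] uncovered → point at 7; [9,10] uncovered → point at 10; [11,13] uncovered → point at 13; [19,20] uncovered → point at 20; [23,24] uncovered → point at 24; [25,27] uncovered → point at 27; [30,31] uncovered → point at 31.
Points: 4, 7, 10, 13, 20, 24, 27, 31 (8 total).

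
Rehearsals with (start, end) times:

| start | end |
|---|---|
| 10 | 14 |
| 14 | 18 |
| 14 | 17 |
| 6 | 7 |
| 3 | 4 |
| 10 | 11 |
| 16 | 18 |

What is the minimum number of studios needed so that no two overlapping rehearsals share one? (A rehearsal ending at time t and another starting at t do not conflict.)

The answer is the maximum number of intervals overlapping at any instant.
starts: [3, 6, 10, 10, 14, 14, 16]
ends:   [4, 7, 11, 14, 17, 18, 18]
s3→1 e4→0 s6→1 e7→0 s10→1 s10→2 e11→1 e14→0 s14→1 s14→2 s16→3  — peak 3.

3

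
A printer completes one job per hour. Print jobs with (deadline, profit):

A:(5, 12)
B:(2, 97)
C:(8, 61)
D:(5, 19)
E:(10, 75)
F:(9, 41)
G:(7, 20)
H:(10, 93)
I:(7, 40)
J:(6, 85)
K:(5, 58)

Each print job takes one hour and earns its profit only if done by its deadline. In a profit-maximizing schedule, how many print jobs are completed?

10

Take jobs in profit order; each goes to the latest open slot no later than its deadline.
By profit: B(d2,97), H(d10,93), J(d6,85), E(d10,75), C(d8,61), K(d5,58), F(d9,41), I(d7,40), G(d7,20), D(d5,19), A(d5,12)
B→slot 2; H→slot 10; J→slot 6; E→slot 9; C→slot 8; K→slot 5; F→slot 7; I→slot 4; G→slot 3; D→slot 1; A skipped.
10 of 11 scheduled.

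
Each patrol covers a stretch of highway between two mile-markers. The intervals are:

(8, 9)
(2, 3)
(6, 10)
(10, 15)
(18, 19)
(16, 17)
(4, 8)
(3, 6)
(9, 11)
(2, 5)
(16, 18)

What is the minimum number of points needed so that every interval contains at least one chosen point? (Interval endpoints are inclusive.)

5

By right end: [2,3]  [2,5]  [3,6]  [4,8]  [8,9]  [6,10]  [9,11]  [10,15]  [16,17]  [16,18]  [18,19]
[2,3] uncovered → point at 3; [4,8] uncovered → point at 8; [9,11] uncovered → point at 11; [16,17] uncovered → point at 17; [18,19] uncovered → point at 19.
Points: 3, 8, 11, 17, 19 (5 total).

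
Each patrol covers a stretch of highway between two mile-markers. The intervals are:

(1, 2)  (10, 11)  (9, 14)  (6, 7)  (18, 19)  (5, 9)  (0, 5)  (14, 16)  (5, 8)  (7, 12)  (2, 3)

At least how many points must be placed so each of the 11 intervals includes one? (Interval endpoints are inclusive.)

5

Sorted: [1,2] [2,3] [0,5] [6,7] [5,8] [5,9] [10,11] [7,12] [9,14] [14,16] [18,19]
{[1,2],[2,3],[0,5]} hit by 2; {[6,7],[5,8],[5,9]} hit by 7; {[10,11],[7,12],[9,14]} hit by 11; {[14,16]} hit by 16; {[18,19]} hit by 19.
Points: 2, 7, 11, 16, 19 (5 total).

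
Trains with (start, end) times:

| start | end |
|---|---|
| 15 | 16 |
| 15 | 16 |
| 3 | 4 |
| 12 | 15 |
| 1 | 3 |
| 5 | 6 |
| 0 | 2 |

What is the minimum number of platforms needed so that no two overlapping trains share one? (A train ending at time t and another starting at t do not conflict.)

2

Events (time:±→running): 0:+→1 1:+→2 … peak 2.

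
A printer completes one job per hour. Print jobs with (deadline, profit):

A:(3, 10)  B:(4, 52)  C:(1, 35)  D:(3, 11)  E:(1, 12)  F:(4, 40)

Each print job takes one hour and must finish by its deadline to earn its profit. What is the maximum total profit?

138

Take jobs in profit order; each goes to the latest open slot no later than its deadline.
Profit order: B=52 F=40 C=35 E=12 D=11 A=10
Assign: B→slot 4, F→slot 3, C→slot 1, E skipped, D→slot 2, A skipped.
Slots: [1:C] [2:D] [3:F] [4:B]
Profit = 35 + 11 + 40 + 52 = 138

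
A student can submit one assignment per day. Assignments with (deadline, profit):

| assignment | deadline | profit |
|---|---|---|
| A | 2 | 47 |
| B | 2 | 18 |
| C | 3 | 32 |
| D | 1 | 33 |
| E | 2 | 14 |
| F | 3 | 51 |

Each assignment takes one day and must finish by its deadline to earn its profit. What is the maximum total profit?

131

By profit: F(d3,51), A(d2,47), D(d1,33), C(d3,32), B(d2,18), E(d2,14)
F→slot 3; A→slot 2; D→slot 1; C skipped; B skipped; E skipped.
Profit = 33 + 47 + 51 = 131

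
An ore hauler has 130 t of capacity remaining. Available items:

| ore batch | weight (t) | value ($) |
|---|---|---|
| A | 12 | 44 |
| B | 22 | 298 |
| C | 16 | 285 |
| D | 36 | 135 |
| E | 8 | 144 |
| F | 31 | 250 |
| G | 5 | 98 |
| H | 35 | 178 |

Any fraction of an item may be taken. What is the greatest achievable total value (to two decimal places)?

Ratios (sorted): G 19.60, E 18.00, C 17.81, B 13.55, F 8.06, H 5.09, D 3.75, A 3.67
take G (5 @ 98); take E (8 @ 144); take C (16 @ 285); take B (22 @ 298); take F (31 @ 250); take H (35 @ 178); take 13/36 of D → 48.75. Capacity used 130/130.
Total value = 1301.75

1301.75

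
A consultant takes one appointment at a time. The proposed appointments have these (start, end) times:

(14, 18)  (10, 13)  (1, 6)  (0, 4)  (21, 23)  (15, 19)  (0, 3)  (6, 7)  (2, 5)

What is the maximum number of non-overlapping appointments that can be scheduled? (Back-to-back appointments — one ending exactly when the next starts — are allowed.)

Greedy by earliest finish: after sorting by end time, pick each interval compatible with the last pick.
By end time: (0,3), (0,4), (2,5), (1,6), (6,7), (10,13), (14,18), (15,19), (21,23).
Pick (0,3); next start ≥ 3 → (6,7); next start ≥ 7 → (10,13); next start ≥ 13 → (14,18); next start ≥ 18 → (21,23).
Selected 5 appointments.

5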